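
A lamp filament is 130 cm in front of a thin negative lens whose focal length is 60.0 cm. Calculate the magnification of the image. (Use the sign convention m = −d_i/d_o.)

m = +0.316

For a negative lens, f = -60.0 cm.
1/d_i = 1/f − 1/d_o = 1/(-60.00) − 1/(130) = -0.02436, so d_i = -41.05 cm.
m = −d_i/d_o = −(-41.05)/(130) = +0.316.
The image is virtual, upright and reduced, on the same side as the object.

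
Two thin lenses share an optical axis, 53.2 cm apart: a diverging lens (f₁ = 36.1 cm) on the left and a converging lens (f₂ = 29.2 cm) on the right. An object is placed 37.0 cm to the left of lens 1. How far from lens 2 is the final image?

Lens 1 is diverging, so f₁ = −36.1 cm.
Lens 1: 1/d_i1 = 1/f₁ − 1/d_o1 = 1/(-36.1) − 1/(37.0) = -0.05473, so d_i1 = -18.27 cm.
The intermediate image is 18.27 cm to the left of lens 1 (virtual), which is 53.2 − (-18.27) = 71.47 cm to the left of lens 2, so d_o2 = +71.47 cm.
Lens 2: 1/d_i2 = 1/f₂ − 1/d_o2 = 1/(29.2) − 1/(71.47) = 0.02025, so d_i2 = 49.4 cm.
The final image is real, 49.4 cm to the right of lens 2 (overall magnification ≈ -0.34).

49.4 cm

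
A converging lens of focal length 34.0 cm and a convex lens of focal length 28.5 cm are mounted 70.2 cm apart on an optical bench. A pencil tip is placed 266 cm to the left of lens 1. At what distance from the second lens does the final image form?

Lens 1: 1/d_i1 = 1/f₁ − 1/d_o1 = 1/(34.0) − 1/(266) = 0.02565, so d_i1 = 38.98 cm.
The intermediate image is 38.98 cm to the right of lens 1, which is 70.2 − (38.98) = 31.22 cm to the left of lens 2, so d_o2 = +31.22 cm.
Lens 2: 1/d_i2 = 1/f₂ − 1/d_o2 = 1/(28.5) − 1/(31.22) = 0.003057, so d_i2 = 327 cm.
The final image is real, 327 cm to the right of lens 2 (overall magnification ≈ 1.5).

327 cm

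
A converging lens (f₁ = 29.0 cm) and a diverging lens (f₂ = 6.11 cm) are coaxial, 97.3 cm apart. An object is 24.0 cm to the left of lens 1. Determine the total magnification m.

Lens 1: 1/d_i1 = 1/(29.0) − 1/(24.0) = -0.007184, so d_i1 = -139.2 cm; m₁ = −d_i1/d_o1 = +5.800.
d_o2 = 97.3 − (-139.2) = 236.5 cm.
f₂ = −6.11 cm (diverging).
Lens 2: 1/d_i2 = 1/(-6.11) − 1/(236.5) = -0.1679, so d_i2 = -5.956 cm; m₂ = −d_i2/d_o2 = +0.02518.
m = m₁·m₂ = (+5.800)(+0.02518) = +0.146.

m = +0.146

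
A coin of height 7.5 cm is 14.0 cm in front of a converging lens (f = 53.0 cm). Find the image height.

10.2 cm

1/d_i = 1/f − 1/d_o = 1/(53.00) − 1/(14.0) = -0.05256, so d_i = -19.03 cm.
m = −d_i/d_o = +1.359.
|h_i| = |m|·h_o = 1.359 × 7.5 = 10.2 cm. The image is virtual, upright and enlarged, on the same side as the object.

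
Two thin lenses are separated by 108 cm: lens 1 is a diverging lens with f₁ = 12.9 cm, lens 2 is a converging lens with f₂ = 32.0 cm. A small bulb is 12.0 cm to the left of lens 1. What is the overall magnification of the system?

m = -0.202

f₁ = −12.9 cm (diverging).
Lens 1: 1/d_i1 = 1/(-12.9) − 1/(12.0) = -0.1609, so d_i1 = -6.217 cm; m₁ = −d_i1/d_o1 = +0.5181.
d_o2 = 108 − (-6.217) = 114.2 cm.
Lens 2: 1/d_i2 = 1/(32.0) − 1/(114.2) = 0.02249, so d_i2 = 44.46 cm; m₂ = −d_i2/d_o2 = -0.3893.
m = m₁·m₂ = (+0.5181)(-0.3893) = -0.202.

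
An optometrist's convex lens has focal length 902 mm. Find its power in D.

P = +1.11 D

f = 90.2 cm = 0.902 m.
P = 1/f = 1/(0.902 m) = +1.11 D.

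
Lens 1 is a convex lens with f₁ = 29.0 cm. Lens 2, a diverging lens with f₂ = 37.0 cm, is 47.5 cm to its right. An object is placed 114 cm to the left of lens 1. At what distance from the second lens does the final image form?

6.98 cm

Lens 1: 1/d_i1 = 1/f₁ − 1/d_o1 = 1/(29.0) − 1/(114) = 0.02571, so d_i1 = 38.89 cm.
The intermediate image is 38.89 cm to the right of lens 1, which is 47.5 − (38.89) = 8.610 cm to the left of lens 2, so d_o2 = +8.610 cm.
Lens 2 is diverging, so f₂ = −37.0 cm.
Lens 2: 1/d_i2 = 1/f₂ − 1/d_o2 = 1/(-37.0) − 1/(8.610) = -0.1432, so d_i2 = -6.98 cm.
The final image is virtual, 6.98 cm to the left of lens 2 (overall magnification ≈ -0.28).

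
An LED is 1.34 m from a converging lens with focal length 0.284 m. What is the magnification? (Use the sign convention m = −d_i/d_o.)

m = -0.269

1/d_i = 1/f − 1/d_o = 1/(0.2840) − 1/(1.34) = 2.775, so d_i = 0.3604 m.
m = −d_i/d_o = −(0.3604)/(1.34) = -0.269.
The image is real, inverted and reduced, on the far side of the lens.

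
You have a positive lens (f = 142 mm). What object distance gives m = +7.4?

123 mm

m = −d_i/d_o ⇒ d_i = −m·d_o.
1/f = 1/d_o + 1/d_i = 1/d_o − 1/(m·d_o) = (1 − 1/m)/d_o, so d_o = f(1 − 1/m) = (142.0)(1 − 1/(+7.4)) = 123 mm.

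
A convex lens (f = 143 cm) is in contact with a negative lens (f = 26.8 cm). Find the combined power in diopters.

P₁ = 1/f₁ = 1/(1.43 m) = +0.6993 D; P₂ = 1/f₂ = 1/(-0.268 m) = -3.731 D.
For thin lenses in contact, P = P₁ + P₂ = (+0.6993) + (-3.731) = -3.03 D.

P = -3.03 D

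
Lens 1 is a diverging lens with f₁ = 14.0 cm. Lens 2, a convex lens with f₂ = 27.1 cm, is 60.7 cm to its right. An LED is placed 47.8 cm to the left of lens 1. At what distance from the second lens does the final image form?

Lens 1 is diverging, so f₁ = −14.0 cm.
Lens 1: 1/d_i1 = 1/f₁ − 1/d_o1 = 1/(-14.0) − 1/(47.8) = -0.09235, so d_i1 = -10.83 cm.
The intermediate image is 10.83 cm to the left of lens 1 (virtual), which is 60.7 − (-10.83) = 71.53 cm to the left of lens 2, so d_o2 = +71.53 cm.
Lens 2: 1/d_i2 = 1/f₂ − 1/d_o2 = 1/(27.1) − 1/(71.53) = 0.02292, so d_i2 = 43.6 cm.
The final image is real, 43.6 cm to the right of lens 2 (overall magnification ≈ -0.14).

43.6 cm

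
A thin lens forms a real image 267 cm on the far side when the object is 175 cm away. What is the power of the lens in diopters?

d_i = +267 cm.
1/f = 1/d_o + 1/d_i = 1/(175) + 1/(267) = 0.009460 cm⁻¹.
f = 105.7 cm = 1.057 m, so P = 1/f = +0.946 D.

P = +0.946 D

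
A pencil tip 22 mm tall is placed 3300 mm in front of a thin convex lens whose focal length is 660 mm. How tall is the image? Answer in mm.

5.50 mm

1/d_i = 1/f − 1/d_o = 1/(660.0) − 1/(3300) = 0.001212, so d_i = 825.0 mm.
m = −d_i/d_o = -0.2500.
|h_i| = |m|·h_o = 0.2500 × 22 = 5.50 mm. The image is real, inverted and reduced, on the far side of the lens.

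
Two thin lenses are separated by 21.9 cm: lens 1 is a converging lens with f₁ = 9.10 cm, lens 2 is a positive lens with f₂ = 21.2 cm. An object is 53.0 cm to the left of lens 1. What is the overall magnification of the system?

m = -0.427

Lens 1: 1/d_i1 = 1/(9.10) − 1/(53.0) = 0.09102, so d_i1 = 10.99 cm; m₁ = −d_i1/d_o1 = -0.2074.
d_o2 = 21.9 − (10.99) = 10.91 cm.
Lens 2: 1/d_i2 = 1/(21.2) − 1/(10.91) = -0.04449, so d_i2 = -22.48 cm; m₂ = −d_i2/d_o2 = +2.060.
m = m₁·m₂ = (-0.2074)(+2.060) = -0.427.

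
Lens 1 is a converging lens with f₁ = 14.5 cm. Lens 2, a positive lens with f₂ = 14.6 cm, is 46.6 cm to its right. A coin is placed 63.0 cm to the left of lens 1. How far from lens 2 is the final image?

30.8 cm

Lens 1: 1/d_i1 = 1/f₁ − 1/d_o1 = 1/(14.5) − 1/(63.0) = 0.05309, so d_i1 = 18.84 cm.
The intermediate image is 18.84 cm to the right of lens 1, which is 46.6 − (18.84) = 27.76 cm to the left of lens 2, so d_o2 = +27.76 cm.
Lens 2: 1/d_i2 = 1/f₂ − 1/d_o2 = 1/(14.6) − 1/(27.76) = 0.03247, so d_i2 = 30.8 cm.
The final image is real, 30.8 cm to the right of lens 2 (overall magnification ≈ 0.33).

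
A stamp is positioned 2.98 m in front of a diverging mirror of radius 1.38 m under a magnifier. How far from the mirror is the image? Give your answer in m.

f = R/2 = 1.38/2 = 0.6900 m; for a diverging mirror, f = -0.6900 m.
Mirror equation: 1/d_i = 1/f − 1/d_o = 1/(-0.6900) − 1/(2.98) = -1.449 − 0.3356 = -1.785, so d_i = -0.560 m.
The image is virtual, upright and reduced, behind the mirror.

0.560 m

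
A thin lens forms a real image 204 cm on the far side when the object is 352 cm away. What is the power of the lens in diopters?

P = +0.774 D

d_i = +204 cm.
1/f = 1/d_o + 1/d_i = 1/(352) + 1/(204) = 0.007743 cm⁻¹.
f = 129.2 cm = 1.292 m, so P = 1/f = +0.774 D.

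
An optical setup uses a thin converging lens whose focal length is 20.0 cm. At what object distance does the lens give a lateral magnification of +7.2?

m = −d_i/d_o ⇒ d_i = −m·d_o.
1/f = 1/d_o + 1/d_i = 1/d_o − 1/(m·d_o) = (1 − 1/m)/d_o, so d_o = f(1 − 1/m) = (20.00)(1 − 1/(+7.2)) = 17.2 cm.

17.2 cm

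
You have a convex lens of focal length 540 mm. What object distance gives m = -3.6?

m = −d_i/d_o ⇒ d_i = −m·d_o.
1/f = 1/d_o + 1/d_i = 1/d_o − 1/(m·d_o) = (1 − 1/m)/d_o, so d_o = f(1 − 1/m) = (540.0)(1 − 1/(-3.6)) = 690 mm.

690 mm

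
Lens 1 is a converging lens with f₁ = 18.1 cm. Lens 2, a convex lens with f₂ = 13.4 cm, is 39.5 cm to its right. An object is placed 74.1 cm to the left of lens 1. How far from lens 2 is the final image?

96.9 cm

Lens 1: 1/d_i1 = 1/f₁ − 1/d_o1 = 1/(18.1) − 1/(74.1) = 0.04175, so d_i1 = 23.95 cm.
The intermediate image is 23.95 cm to the right of lens 1, which is 39.5 − (23.95) = 15.55 cm to the left of lens 2, so d_o2 = +15.55 cm.
Lens 2: 1/d_i2 = 1/f₂ − 1/d_o2 = 1/(13.4) − 1/(15.55) = 0.01032, so d_i2 = 96.9 cm.
The final image is real, 96.9 cm to the right of lens 2 (overall magnification ≈ 2.0).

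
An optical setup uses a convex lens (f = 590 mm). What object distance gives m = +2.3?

m = −d_i/d_o ⇒ d_i = −m·d_o.
1/f = 1/d_o + 1/d_i = 1/d_o − 1/(m·d_o) = (1 − 1/m)/d_o, so d_o = f(1 − 1/m) = (590.0)(1 − 1/(+2.3)) = 333 mm.

333 mm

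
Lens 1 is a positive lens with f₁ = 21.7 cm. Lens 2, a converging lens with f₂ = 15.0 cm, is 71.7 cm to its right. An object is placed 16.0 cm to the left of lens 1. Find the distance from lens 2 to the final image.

16.9 cm

Lens 1: 1/d_i1 = 1/f₁ − 1/d_o1 = 1/(21.7) − 1/(16.0) = -0.01642, so d_i1 = -60.91 cm.
The intermediate image is 60.91 cm to the left of lens 1 (virtual), which is 71.7 − (-60.91) = 132.6 cm to the left of lens 2, so d_o2 = +132.6 cm.
Lens 2: 1/d_i2 = 1/f₂ − 1/d_o2 = 1/(15.0) − 1/(132.6) = 0.05913, so d_i2 = 16.9 cm.
The final image is real, 16.9 cm to the right of lens 2 (overall magnification ≈ -0.49).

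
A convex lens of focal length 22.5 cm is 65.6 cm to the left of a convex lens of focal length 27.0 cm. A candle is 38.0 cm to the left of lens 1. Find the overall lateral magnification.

m = -2.37

Lens 1: 1/d_i1 = 1/(22.5) − 1/(38.0) = 0.01813, so d_i1 = 55.16 cm; m₁ = −d_i1/d_o1 = -1.452.
d_o2 = 65.6 − (55.16) = 10.44 cm.
Lens 2: 1/d_i2 = 1/(27.0) − 1/(10.44) = -0.05875, so d_i2 = -17.02 cm; m₂ = −d_i2/d_o2 = +1.630.
m = m₁·m₂ = (-1.452)(+1.630) = -2.37.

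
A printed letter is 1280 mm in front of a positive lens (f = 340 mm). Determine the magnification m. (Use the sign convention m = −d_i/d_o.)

1/d_i = 1/f − 1/d_o = 1/(340.0) − 1/(1280) = 0.002160, so d_i = 463.0 mm.
m = −d_i/d_o = −(463.0)/(1280) = -0.362.
The image is real, inverted and reduced, on the far side of the lens.

m = -0.362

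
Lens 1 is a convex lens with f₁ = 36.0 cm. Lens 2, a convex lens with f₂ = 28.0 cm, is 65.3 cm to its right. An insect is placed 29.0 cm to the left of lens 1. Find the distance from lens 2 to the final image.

Lens 1: 1/d_i1 = 1/f₁ − 1/d_o1 = 1/(36.0) − 1/(29.0) = -0.006705, so d_i1 = -149.1 cm.
The intermediate image is 149.1 cm to the left of lens 1 (virtual), which is 65.3 − (-149.1) = 214.4 cm to the left of lens 2, so d_o2 = +214.4 cm.
Lens 2: 1/d_i2 = 1/f₂ − 1/d_o2 = 1/(28.0) − 1/(214.4) = 0.03105, so d_i2 = 32.2 cm.
The final image is real, 32.2 cm to the right of lens 2 (overall magnification ≈ -0.77).

32.2 cm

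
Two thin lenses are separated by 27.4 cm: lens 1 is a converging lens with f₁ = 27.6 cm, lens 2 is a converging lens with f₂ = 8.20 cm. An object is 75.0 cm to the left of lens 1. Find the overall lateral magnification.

Lens 1: 1/d_i1 = 1/(27.6) − 1/(75.0) = 0.02290, so d_i1 = 43.67 cm; m₁ = −d_i1/d_o1 = -0.5823.
d_o2 = 27.4 − (43.67) = -16.27 cm (virtual object).
Lens 2: 1/d_i2 = 1/(8.20) − 1/(-16.27) = 0.1834, so d_i2 = 5.452 cm; m₂ = −d_i2/d_o2 = +0.3351.
m = m₁·m₂ = (-0.5823)(+0.3351) = -0.195.

m = -0.195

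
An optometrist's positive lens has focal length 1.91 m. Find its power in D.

P = 1/f = 1/(1.91 m) = +0.524 D.

P = +0.524 D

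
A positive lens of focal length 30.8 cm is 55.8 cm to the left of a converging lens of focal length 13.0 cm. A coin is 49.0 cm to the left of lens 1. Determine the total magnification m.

Lens 1: 1/d_i1 = 1/(30.8) − 1/(49.0) = 0.01206, so d_i1 = 82.92 cm; m₁ = −d_i1/d_o1 = -1.692.
d_o2 = 55.8 − (82.92) = -27.12 cm (virtual object).
Lens 2: 1/d_i2 = 1/(13.0) − 1/(-27.12) = 0.1138, so d_i2 = 8.788 cm; m₂ = −d_i2/d_o2 = +0.3240.
m = m₁·m₂ = (-1.692)(+0.3240) = -0.548.

m = -0.548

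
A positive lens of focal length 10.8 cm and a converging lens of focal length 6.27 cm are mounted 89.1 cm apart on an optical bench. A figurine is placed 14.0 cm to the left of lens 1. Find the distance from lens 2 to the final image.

7.37 cm

Lens 1: 1/d_i1 = 1/f₁ − 1/d_o1 = 1/(10.8) − 1/(14.0) = 0.02116, so d_i1 = 47.25 cm.
The intermediate image is 47.25 cm to the right of lens 1, which is 89.1 − (47.25) = 41.85 cm to the left of lens 2, so d_o2 = +41.85 cm.
Lens 2: 1/d_i2 = 1/f₂ − 1/d_o2 = 1/(6.27) − 1/(41.85) = 0.1356, so d_i2 = 7.37 cm.
The final image is real, 7.37 cm to the right of lens 2 (overall magnification ≈ 0.59).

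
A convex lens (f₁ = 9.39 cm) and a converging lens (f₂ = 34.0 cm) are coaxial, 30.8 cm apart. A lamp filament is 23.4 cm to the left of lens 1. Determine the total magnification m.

Lens 1: 1/d_i1 = 1/(9.39) − 1/(23.4) = 0.06376, so d_i1 = 15.68 cm; m₁ = −d_i1/d_o1 = -0.6701.
d_o2 = 30.8 − (15.68) = 15.12 cm.
Lens 2: 1/d_i2 = 1/(34.0) − 1/(15.12) = -0.03673, so d_i2 = -27.23 cm; m₂ = −d_i2/d_o2 = +1.801.
m = m₁·m₂ = (-0.6701)(+1.801) = -1.21.

m = -1.21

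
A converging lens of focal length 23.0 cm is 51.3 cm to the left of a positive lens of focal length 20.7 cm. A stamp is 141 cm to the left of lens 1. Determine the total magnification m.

Lens 1: 1/d_i1 = 1/(23.0) − 1/(141) = 0.03639, so d_i1 = 27.48 cm; m₁ = −d_i1/d_o1 = -0.1949.
d_o2 = 51.3 − (27.48) = 23.82 cm.
Lens 2: 1/d_i2 = 1/(20.7) − 1/(23.82) = 0.006328, so d_i2 = 158.0 cm; m₂ = −d_i2/d_o2 = -6.635.
m = m₁·m₂ = (-0.1949)(-6.635) = +1.29.

m = +1.29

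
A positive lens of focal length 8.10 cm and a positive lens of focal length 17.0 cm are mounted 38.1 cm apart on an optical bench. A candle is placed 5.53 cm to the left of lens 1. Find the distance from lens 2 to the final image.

Lens 1: 1/d_i1 = 1/f₁ − 1/d_o1 = 1/(8.10) − 1/(5.53) = -0.05738, so d_i1 = -17.43 cm.
The intermediate image is 17.43 cm to the left of lens 1 (virtual), which is 38.1 − (-17.43) = 55.53 cm to the left of lens 2, so d_o2 = +55.53 cm.
Lens 2: 1/d_i2 = 1/f₂ − 1/d_o2 = 1/(17.0) − 1/(55.53) = 0.04082, so d_i2 = 24.5 cm.
The final image is real, 24.5 cm to the right of lens 2 (overall magnification ≈ -1.4).

24.5 cm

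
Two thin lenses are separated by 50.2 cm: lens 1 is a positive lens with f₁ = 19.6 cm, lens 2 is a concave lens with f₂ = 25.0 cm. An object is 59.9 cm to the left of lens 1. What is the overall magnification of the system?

m = -0.264

Lens 1: 1/d_i1 = 1/(19.6) − 1/(59.9) = 0.03433, so d_i1 = 29.13 cm; m₁ = −d_i1/d_o1 = -0.4863.
d_o2 = 50.2 − (29.13) = 21.07 cm.
f₂ = −25.0 cm (diverging).
Lens 2: 1/d_i2 = 1/(-25.0) − 1/(21.07) = -0.08746, so d_i2 = -11.43 cm; m₂ = −d_i2/d_o2 = +0.5427.
m = m₁·m₂ = (-0.4863)(+0.5427) = -0.264.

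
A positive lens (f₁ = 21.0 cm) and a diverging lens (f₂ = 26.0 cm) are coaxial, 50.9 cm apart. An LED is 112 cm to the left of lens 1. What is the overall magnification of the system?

Lens 1: 1/d_i1 = 1/(21.0) − 1/(112) = 0.03869, so d_i1 = 25.85 cm; m₁ = −d_i1/d_o1 = -0.2308.
d_o2 = 50.9 − (25.85) = 25.05 cm.
f₂ = −26.0 cm (diverging).
Lens 2: 1/d_i2 = 1/(-26.0) − 1/(25.05) = -0.07838, so d_i2 = -12.76 cm; m₂ = −d_i2/d_o2 = +0.5093.
m = m₁·m₂ = (-0.2308)(+0.5093) = -0.118.

m = -0.118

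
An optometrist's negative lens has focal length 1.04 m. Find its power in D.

P = -0.962 D

For a negative lens, f = −1.04 m.
P = 1/f = 1/(-1.04 m) = -0.962 D.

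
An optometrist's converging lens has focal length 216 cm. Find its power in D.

P = +0.463 D

f = 216 cm = 2.16 m.
P = 1/f = 1/(2.16 m) = +0.463 D.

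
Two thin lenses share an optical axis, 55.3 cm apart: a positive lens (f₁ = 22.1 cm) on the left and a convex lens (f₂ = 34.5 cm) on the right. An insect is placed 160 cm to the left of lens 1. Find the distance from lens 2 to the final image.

211 cm

Lens 1: 1/d_i1 = 1/f₁ − 1/d_o1 = 1/(22.1) − 1/(160) = 0.03900, so d_i1 = 25.64 cm.
The intermediate image is 25.64 cm to the right of lens 1, which is 55.3 − (25.64) = 29.66 cm to the left of lens 2, so d_o2 = +29.66 cm.
Lens 2: 1/d_i2 = 1/f₂ − 1/d_o2 = 1/(34.5) − 1/(29.66) = -0.004730, so d_i2 = -211 cm.
The final image is virtual, 211 cm to the left of lens 2 (overall magnification ≈ -1.1).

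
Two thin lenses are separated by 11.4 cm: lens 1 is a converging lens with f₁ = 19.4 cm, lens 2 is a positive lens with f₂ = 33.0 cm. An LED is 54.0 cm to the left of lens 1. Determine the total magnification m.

m = -0.357

Lens 1: 1/d_i1 = 1/(19.4) − 1/(54.0) = 0.03303, so d_i1 = 30.28 cm; m₁ = −d_i1/d_o1 = -0.5607.
d_o2 = 11.4 − (30.28) = -18.88 cm (virtual object).
Lens 2: 1/d_i2 = 1/(33.0) − 1/(-18.88) = 0.08327, so d_i2 = 12.01 cm; m₂ = −d_i2/d_o2 = +0.6361.
m = m₁·m₂ = (-0.5607)(+0.6361) = -0.357.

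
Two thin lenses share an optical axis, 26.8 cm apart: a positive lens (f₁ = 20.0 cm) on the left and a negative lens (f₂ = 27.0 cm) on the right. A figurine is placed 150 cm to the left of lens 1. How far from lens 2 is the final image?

Lens 1: 1/d_i1 = 1/f₁ − 1/d_o1 = 1/(20.0) − 1/(150) = 0.04333, so d_i1 = 23.08 cm.
The intermediate image is 23.08 cm to the right of lens 1, which is 26.8 − (23.08) = 3.720 cm to the left of lens 2, so d_o2 = +3.720 cm.
Lens 2 is diverging, so f₂ = −27.0 cm.
Lens 2: 1/d_i2 = 1/f₂ − 1/d_o2 = 1/(-27.0) − 1/(3.720) = -0.3059, so d_i2 = -3.27 cm.
The final image is virtual, 3.27 cm to the left of lens 2 (overall magnification ≈ -0.14).

3.27 cm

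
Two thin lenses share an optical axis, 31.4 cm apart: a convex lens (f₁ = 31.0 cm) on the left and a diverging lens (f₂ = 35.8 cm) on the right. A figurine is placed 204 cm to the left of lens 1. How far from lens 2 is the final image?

Lens 1: 1/d_i1 = 1/f₁ − 1/d_o1 = 1/(31.0) − 1/(204) = 0.02736, so d_i1 = 36.55 cm.
The intermediate image is 36.55 cm to the right of lens 1, which lies 5.150 cm to the right of lens 2 — a virtual object — so d_o2 = −5.150 cm.
Lens 2 is diverging, so f₂ = −35.8 cm.
Lens 2: 1/d_i2 = 1/f₂ − 1/d_o2 = 1/(-35.8) − 1/(-5.150) = 0.1662, so d_i2 = 6.02 cm.
The final image is real, 6.02 cm to the right of lens 2 (overall magnification ≈ -0.21).

6.02 cm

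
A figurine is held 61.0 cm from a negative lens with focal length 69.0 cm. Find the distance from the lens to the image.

For a negative lens, f = -69.0 cm.
Lens equation: 1/q = 1/f − 1/p = 1/(-69.00) − 1/(61.0) = -0.01449 − 0.01639 = -0.03089, so q = -32.4 cm.
The image is virtual, upright and reduced, on the same side as the object.

32.4 cm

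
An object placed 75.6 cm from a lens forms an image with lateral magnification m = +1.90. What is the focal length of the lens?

m = −d_i/d_o ⇒ d_i = −m·d_o = −(+1.90)·(75.6) = -143.6 cm.
1/f = 1/d_o + 1/d_i = 1/(75.6) + 1/(-143.6) = 0.006264, so f = 160 cm.
Since f is positive, the lens is converging.

f = 160 cm (converging)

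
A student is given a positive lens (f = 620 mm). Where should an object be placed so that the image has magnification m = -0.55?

1750 mm

m = −d_i/d_o ⇒ d_i = −m·d_o.
1/f = 1/d_o + 1/d_i = 1/d_o − 1/(m·d_o) = (1 − 1/m)/d_o, so d_o = f(1 − 1/m) = (620.0)(1 − 1/(-0.55)) = 1750 mm.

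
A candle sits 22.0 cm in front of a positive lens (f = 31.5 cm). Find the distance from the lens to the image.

Lens equation: 1/v = 1/f − 1/u = 1/(31.50) − 1/(22.0) = 0.03175 − 0.04545 = -0.01371, so v = -72.9 cm.
The image is virtual, upright and enlarged, on the same side as the object.

72.9 cm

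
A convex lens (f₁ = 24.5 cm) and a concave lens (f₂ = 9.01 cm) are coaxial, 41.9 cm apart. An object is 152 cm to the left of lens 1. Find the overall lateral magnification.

Lens 1: 1/d_i1 = 1/(24.5) − 1/(152) = 0.03424, so d_i1 = 29.21 cm; m₁ = −d_i1/d_o1 = -0.1922.
d_o2 = 41.9 − (29.21) = 12.69 cm.
f₂ = −9.01 cm (diverging).
Lens 2: 1/d_i2 = 1/(-9.01) − 1/(12.69) = -0.1898, so d_i2 = -5.269 cm; m₂ = −d_i2/d_o2 = +0.4152.
m = m₁·m₂ = (-0.1922)(+0.4152) = -0.0798.

m = -0.0798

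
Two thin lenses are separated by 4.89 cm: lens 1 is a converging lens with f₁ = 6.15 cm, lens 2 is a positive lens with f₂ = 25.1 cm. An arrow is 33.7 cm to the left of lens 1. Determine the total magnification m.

Lens 1: 1/d_i1 = 1/(6.15) − 1/(33.7) = 0.1329, so d_i1 = 7.523 cm; m₁ = −d_i1/d_o1 = -0.2232.
d_o2 = 4.89 − (7.523) = -2.633 cm (virtual object).
Lens 2: 1/d_i2 = 1/(25.1) − 1/(-2.633) = 0.4196, so d_i2 = 2.383 cm; m₂ = −d_i2/d_o2 = +0.9051.
m = m₁·m₂ = (-0.2232)(+0.9051) = -0.202.

m = -0.202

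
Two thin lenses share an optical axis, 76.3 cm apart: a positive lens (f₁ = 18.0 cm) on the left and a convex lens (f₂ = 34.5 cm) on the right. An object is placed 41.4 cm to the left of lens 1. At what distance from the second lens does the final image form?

154 cm

Lens 1: 1/d_i1 = 1/f₁ − 1/d_o1 = 1/(18.0) − 1/(41.4) = 0.03140, so d_i1 = 31.85 cm.
The intermediate image is 31.85 cm to the right of lens 1, which is 76.3 − (31.85) = 44.45 cm to the left of lens 2, so d_o2 = +44.45 cm.
Lens 2: 1/d_i2 = 1/f₂ − 1/d_o2 = 1/(34.5) − 1/(44.45) = 0.006488, so d_i2 = 154 cm.
The final image is real, 154 cm to the right of lens 2 (overall magnification ≈ 2.7).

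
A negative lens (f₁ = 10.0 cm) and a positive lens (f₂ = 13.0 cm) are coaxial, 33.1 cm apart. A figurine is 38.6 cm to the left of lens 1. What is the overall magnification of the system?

f₁ = −10.0 cm (diverging).
Lens 1: 1/d_i1 = 1/(-10.0) − 1/(38.6) = -0.1259, so d_i1 = -7.942 cm; m₁ = −d_i1/d_o1 = +0.2058.
d_o2 = 33.1 − (-7.942) = 41.04 cm.
Lens 2: 1/d_i2 = 1/(13.0) − 1/(41.04) = 0.05256, so d_i2 = 19.03 cm; m₂ = −d_i2/d_o2 = -0.4636.
m = m₁·m₂ = (+0.2058)(-0.4636) = -0.0954.

m = -0.0954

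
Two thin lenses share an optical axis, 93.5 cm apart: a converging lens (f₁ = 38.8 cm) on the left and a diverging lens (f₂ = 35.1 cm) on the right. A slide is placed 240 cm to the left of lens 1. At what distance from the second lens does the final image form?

Lens 1: 1/d_i1 = 1/f₁ − 1/d_o1 = 1/(38.8) − 1/(240) = 0.02161, so d_i1 = 46.28 cm.
The intermediate image is 46.28 cm to the right of lens 1, which is 93.5 − (46.28) = 47.22 cm to the left of lens 2, so d_o2 = +47.22 cm.
Lens 2 is diverging, so f₂ = −35.1 cm.
Lens 2: 1/d_i2 = 1/f₂ − 1/d_o2 = 1/(-35.1) − 1/(47.22) = -0.04967, so d_i2 = -20.1 cm.
The final image is virtual, 20.1 cm to the left of lens 2 (overall magnification ≈ -0.082).

20.1 cm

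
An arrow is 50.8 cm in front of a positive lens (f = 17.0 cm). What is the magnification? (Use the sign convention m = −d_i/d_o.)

1/d_i = 1/f − 1/d_o = 1/(17.00) − 1/(50.8) = 0.03914, so d_i = 25.55 cm.
m = −d_i/d_o = −(25.55)/(50.8) = -0.503.
The image is real, inverted and reduced, on the far side of the lens.

m = -0.503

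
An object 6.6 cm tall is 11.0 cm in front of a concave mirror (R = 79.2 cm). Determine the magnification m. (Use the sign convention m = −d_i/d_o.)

m = +1.38

f = R/2 = 79.2/2 = 39.60 cm.
1/d_i = 1/f − 1/d_o = 1/(39.60) − 1/(11.0) = -0.06566, so d_i = -15.23 cm.
m = −d_i/d_o = −(-15.23)/(11.0) = +1.38.
The image is virtual, upright and enlarged, behind the mirror.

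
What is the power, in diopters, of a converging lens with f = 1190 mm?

f = 119 cm = 1.19 m.
P = 1/f = 1/(1.19 m) = +0.840 D.

P = +0.840 D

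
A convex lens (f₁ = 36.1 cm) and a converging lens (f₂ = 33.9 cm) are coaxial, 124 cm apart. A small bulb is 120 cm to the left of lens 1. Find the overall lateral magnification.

Lens 1: 1/d_i1 = 1/(36.1) − 1/(120) = 0.01937, so d_i1 = 51.63 cm; m₁ = −d_i1/d_o1 = -0.4303.
d_o2 = 124 − (51.63) = 72.37 cm.
Lens 2: 1/d_i2 = 1/(33.9) − 1/(72.37) = 0.01568, so d_i2 = 63.77 cm; m₂ = −d_i2/d_o2 = -0.8812.
m = m₁·m₂ = (-0.4303)(-0.8812) = +0.379.

m = +0.379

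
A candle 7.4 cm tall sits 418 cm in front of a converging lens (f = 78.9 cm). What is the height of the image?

1/d_i = 1/f − 1/d_o = 1/(78.90) − 1/(418) = 0.01028, so d_i = 97.26 cm.
m = −d_i/d_o = -0.2327.
|h_i| = |m|·h_o = 0.2327 × 7.4 = 1.72 cm. The image is real, inverted and reduced, on the far side of the lens.

1.72 cm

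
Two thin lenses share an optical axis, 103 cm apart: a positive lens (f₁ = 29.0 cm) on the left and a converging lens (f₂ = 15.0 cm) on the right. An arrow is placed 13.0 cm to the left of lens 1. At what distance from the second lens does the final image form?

Lens 1: 1/d_i1 = 1/f₁ − 1/d_o1 = 1/(29.0) − 1/(13.0) = -0.04244, so d_i1 = -23.56 cm.
The intermediate image is 23.56 cm to the left of lens 1 (virtual), which is 103 − (-23.56) = 126.6 cm to the left of lens 2, so d_o2 = +126.6 cm.
Lens 2: 1/d_i2 = 1/f₂ − 1/d_o2 = 1/(15.0) − 1/(126.6) = 0.05877, so d_i2 = 17.0 cm.
The final image is real, 17.0 cm to the right of lens 2 (overall magnification ≈ -0.24).

17.0 cm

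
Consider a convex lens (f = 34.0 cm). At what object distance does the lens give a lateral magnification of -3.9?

m = −d_i/d_o ⇒ d_i = −m·d_o.
1/f = 1/d_o + 1/d_i = 1/d_o − 1/(m·d_o) = (1 − 1/m)/d_o, so d_o = f(1 − 1/m) = (34.00)(1 − 1/(-3.9)) = 42.7 cm.

42.7 cm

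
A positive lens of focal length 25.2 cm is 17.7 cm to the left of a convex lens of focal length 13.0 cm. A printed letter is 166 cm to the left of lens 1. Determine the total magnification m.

m = -0.0930

Lens 1: 1/d_i1 = 1/(25.2) − 1/(166) = 0.03366, so d_i1 = 29.71 cm; m₁ = −d_i1/d_o1 = -0.1790.
d_o2 = 17.7 − (29.71) = -12.01 cm (virtual object).
Lens 2: 1/d_i2 = 1/(13.0) − 1/(-12.01) = 0.1602, so d_i2 = 6.243 cm; m₂ = −d_i2/d_o2 = +0.5198.
m = m₁·m₂ = (-0.1790)(+0.5198) = -0.0930.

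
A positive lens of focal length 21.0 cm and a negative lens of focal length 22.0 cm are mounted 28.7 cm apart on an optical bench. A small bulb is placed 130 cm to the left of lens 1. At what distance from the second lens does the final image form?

3.13 cm

Lens 1: 1/d_i1 = 1/f₁ − 1/d_o1 = 1/(21.0) − 1/(130) = 0.03993, so d_i1 = 25.05 cm.
The intermediate image is 25.05 cm to the right of lens 1, which is 28.7 − (25.05) = 3.650 cm to the left of lens 2, so d_o2 = +3.650 cm.
Lens 2 is diverging, so f₂ = −22.0 cm.
Lens 2: 1/d_i2 = 1/f₂ − 1/d_o2 = 1/(-22.0) − 1/(3.650) = -0.3194, so d_i2 = -3.13 cm.
The final image is virtual, 3.13 cm to the left of lens 2 (overall magnification ≈ -0.17).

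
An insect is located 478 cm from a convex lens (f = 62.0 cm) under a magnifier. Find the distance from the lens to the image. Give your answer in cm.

71.2 cm

Lens equation: 1/d_i = 1/f − 1/d_o = 1/(62.00) − 1/(478) = 0.01613 − 0.002092 = 0.01404, so d_i = 71.2 cm.
The image is real, inverted and reduced, on the far side of the lens.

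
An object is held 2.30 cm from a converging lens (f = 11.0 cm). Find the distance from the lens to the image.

2.91 cm

Lens equation: 1/v = 1/f − 1/u = 1/(11.00) − 1/(2.30) = 0.09091 − 0.4348 = -0.3439, so v = -2.91 cm.
The image is virtual, upright and enlarged, on the same side as the object.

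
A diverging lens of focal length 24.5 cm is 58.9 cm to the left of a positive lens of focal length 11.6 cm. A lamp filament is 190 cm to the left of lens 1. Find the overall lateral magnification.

m = -0.0192

f₁ = −24.5 cm (diverging).
Lens 1: 1/d_i1 = 1/(-24.5) − 1/(190) = -0.04608, so d_i1 = -21.70 cm; m₁ = −d_i1/d_o1 = +0.1142.
d_o2 = 58.9 − (-21.70) = 80.60 cm.
Lens 2: 1/d_i2 = 1/(11.6) − 1/(80.60) = 0.07380, so d_i2 = 13.55 cm; m₂ = −d_i2/d_o2 = -0.1681.
m = m₁·m₂ = (+0.1142)(-0.1681) = -0.0192.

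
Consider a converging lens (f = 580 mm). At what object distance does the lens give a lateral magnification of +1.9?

275 mm

m = −d_i/d_o ⇒ d_i = −m·d_o.
1/f = 1/d_o + 1/d_i = 1/d_o − 1/(m·d_o) = (1 − 1/m)/d_o, so d_o = f(1 − 1/m) = (580.0)(1 − 1/(+1.9)) = 275 mm.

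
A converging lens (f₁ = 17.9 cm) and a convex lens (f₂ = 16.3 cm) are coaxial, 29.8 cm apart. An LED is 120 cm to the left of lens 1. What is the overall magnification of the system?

Lens 1: 1/d_i1 = 1/(17.9) − 1/(120) = 0.04753, so d_i1 = 21.04 cm; m₁ = −d_i1/d_o1 = -0.1753.
d_o2 = 29.8 − (21.04) = 8.760 cm.
Lens 2: 1/d_i2 = 1/(16.3) − 1/(8.760) = -0.05281, so d_i2 = -18.94 cm; m₂ = −d_i2/d_o2 = +2.162.
m = m₁·m₂ = (-0.1753)(+2.162) = -0.379.

m = -0.379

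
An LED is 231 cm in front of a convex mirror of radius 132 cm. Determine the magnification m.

m = +0.222

f = R/2 = 132/2 = 66.00 cm; for a convex mirror, f = -66.00 cm.
1/d_i = 1/f − 1/d_o = 1/(-66.00) − 1/(231) = -0.01948, so d_i = -51.33 cm.
m = −d_i/d_o = −(-51.33)/(231) = +0.222.
The image is virtual, upright and reduced, behind the mirror.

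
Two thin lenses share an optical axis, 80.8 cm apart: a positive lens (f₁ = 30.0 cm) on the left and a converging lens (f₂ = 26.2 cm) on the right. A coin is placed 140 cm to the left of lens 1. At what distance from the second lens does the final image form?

Lens 1: 1/d_i1 = 1/f₁ − 1/d_o1 = 1/(30.0) − 1/(140) = 0.02619, so d_i1 = 38.18 cm.
The intermediate image is 38.18 cm to the right of lens 1, which is 80.8 − (38.18) = 42.62 cm to the left of lens 2, so d_o2 = +42.62 cm.
Lens 2: 1/d_i2 = 1/f₂ − 1/d_o2 = 1/(26.2) − 1/(42.62) = 0.01470, so d_i2 = 68.0 cm.
The final image is real, 68.0 cm to the right of lens 2 (overall magnification ≈ 0.44).

68.0 cm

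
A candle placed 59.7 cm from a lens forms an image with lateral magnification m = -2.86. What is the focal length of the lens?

m = −d_i/d_o ⇒ d_i = −m·d_o = −(-2.86)·(59.7) = 170.7 cm.
1/f = 1/d_o + 1/d_i = 1/(59.7) + 1/(170.7) = 0.02261, so f = 44.2 cm.
Since f is positive, the lens is converging.

f = 44.2 cm (converging)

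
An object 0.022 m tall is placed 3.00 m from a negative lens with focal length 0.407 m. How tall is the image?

0.00263 m

For a negative lens, f = -0.407 m.
1/d_i = 1/f − 1/d_o = 1/(-0.4070) − 1/(3.00) = -2.790, so d_i = -0.3584 m.
m = −d_i/d_o = +0.1195.
|h_i| = |m|·h_o = 0.1195 × 0.022 = 0.00263 m. The image is virtual, upright and reduced, on the same side as the object.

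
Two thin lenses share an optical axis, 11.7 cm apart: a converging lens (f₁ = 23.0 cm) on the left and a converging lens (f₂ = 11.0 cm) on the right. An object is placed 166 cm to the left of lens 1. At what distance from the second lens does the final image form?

6.35 cm

Lens 1: 1/d_i1 = 1/f₁ − 1/d_o1 = 1/(23.0) − 1/(166) = 0.03745, so d_i1 = 26.70 cm.
The intermediate image is 26.70 cm to the right of lens 1, which lies 15.00 cm to the right of lens 2 — a virtual object — so d_o2 = −15.00 cm.
Lens 2: 1/d_i2 = 1/f₂ − 1/d_o2 = 1/(11.0) − 1/(-15.00) = 0.1576, so d_i2 = 6.35 cm.
The final image is real, 6.35 cm to the right of lens 2 (overall magnification ≈ -0.068).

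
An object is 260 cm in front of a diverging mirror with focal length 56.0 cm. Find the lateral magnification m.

For a diverging mirror, f = -56.0 cm.
1/d_i = 1/f − 1/d_o = 1/(-56.00) − 1/(260) = -0.02170, so d_i = -46.08 cm.
m = −d_i/d_o = −(-46.08)/(260) = +0.177.
The image is virtual, upright and reduced, behind the mirror.

m = +0.177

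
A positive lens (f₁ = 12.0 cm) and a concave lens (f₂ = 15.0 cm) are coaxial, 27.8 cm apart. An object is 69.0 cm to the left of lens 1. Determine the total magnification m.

m = -0.112

Lens 1: 1/d_i1 = 1/(12.0) − 1/(69.0) = 0.06884, so d_i1 = 14.53 cm; m₁ = −d_i1/d_o1 = -0.2106.
d_o2 = 27.8 − (14.53) = 13.27 cm.
f₂ = −15.0 cm (diverging).
Lens 2: 1/d_i2 = 1/(-15.0) − 1/(13.27) = -0.1420, so d_i2 = -7.041 cm; m₂ = −d_i2/d_o2 = +0.5306.
m = m₁·m₂ = (-0.2106)(+0.5306) = -0.112.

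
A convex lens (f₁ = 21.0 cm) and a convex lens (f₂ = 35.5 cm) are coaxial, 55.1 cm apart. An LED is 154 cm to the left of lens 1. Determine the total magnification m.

m = -1.19

Lens 1: 1/d_i1 = 1/(21.0) − 1/(154) = 0.04113, so d_i1 = 24.32 cm; m₁ = −d_i1/d_o1 = -0.1579.
d_o2 = 55.1 − (24.32) = 30.78 cm.
Lens 2: 1/d_i2 = 1/(35.5) − 1/(30.78) = -0.004320, so d_i2 = -231.5 cm; m₂ = −d_i2/d_o2 = +7.521.
m = m₁·m₂ = (-0.1579)(+7.521) = -1.19.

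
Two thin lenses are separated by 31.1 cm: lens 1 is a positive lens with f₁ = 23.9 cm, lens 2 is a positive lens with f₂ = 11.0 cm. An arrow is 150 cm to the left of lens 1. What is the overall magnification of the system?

m = -0.250

Lens 1: 1/d_i1 = 1/(23.9) − 1/(150) = 0.03517, so d_i1 = 28.43 cm; m₁ = −d_i1/d_o1 = -0.1895.
d_o2 = 31.1 − (28.43) = 2.670 cm.
Lens 2: 1/d_i2 = 1/(11.0) − 1/(2.670) = -0.2836, so d_i2 = -3.526 cm; m₂ = −d_i2/d_o2 = +1.321.
m = m₁·m₂ = (-0.1895)(+1.321) = -0.250.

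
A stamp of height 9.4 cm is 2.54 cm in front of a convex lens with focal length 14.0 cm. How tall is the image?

11.5 cm

1/d_i = 1/f − 1/d_o = 1/(14.00) − 1/(2.54) = -0.3223, so d_i = -3.103 cm.
m = −d_i/d_o = +1.222.
|h_i| = |m|·h_o = 1.222 × 9.4 = 11.5 cm. The image is virtual, upright and enlarged, on the same side as the object.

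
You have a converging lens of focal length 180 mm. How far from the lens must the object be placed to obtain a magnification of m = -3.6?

m = −d_i/d_o ⇒ d_i = −m·d_o.
1/f = 1/d_o + 1/d_i = 1/d_o − 1/(m·d_o) = (1 − 1/m)/d_o, so d_o = f(1 − 1/m) = (180.0)(1 − 1/(-3.6)) = 230 mm.

230 mm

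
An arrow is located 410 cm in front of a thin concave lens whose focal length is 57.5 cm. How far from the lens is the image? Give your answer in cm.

50.4 cm

For a concave lens, f = -57.5 cm.
Lens equation: 1/d_i = 1/f − 1/d_o = 1/(-57.50) − 1/(410) = -0.01739 − 0.002439 = -0.01983, so d_i = -50.4 cm.
The image is virtual, upright and reduced, on the same side as the object.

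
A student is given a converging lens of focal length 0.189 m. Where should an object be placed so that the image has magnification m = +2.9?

0.124 m

m = −d_i/d_o ⇒ d_i = −m·d_o.
1/f = 1/d_o + 1/d_i = 1/d_o − 1/(m·d_o) = (1 − 1/m)/d_o, so d_o = f(1 − 1/m) = (0.1890)(1 − 1/(+2.9)) = 0.124 m.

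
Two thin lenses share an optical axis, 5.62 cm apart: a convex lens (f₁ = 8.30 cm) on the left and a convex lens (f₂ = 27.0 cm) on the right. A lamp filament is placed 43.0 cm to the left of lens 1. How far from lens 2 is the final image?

Lens 1: 1/d_i1 = 1/f₁ − 1/d_o1 = 1/(8.30) − 1/(43.0) = 0.09723, so d_i1 = 10.29 cm.
The intermediate image is 10.29 cm to the right of lens 1, which lies 4.670 cm to the right of lens 2 — a virtual object — so d_o2 = −4.670 cm.
Lens 2: 1/d_i2 = 1/f₂ − 1/d_o2 = 1/(27.0) − 1/(-4.670) = 0.2512, so d_i2 = 3.98 cm.
The final image is real, 3.98 cm to the right of lens 2 (overall magnification ≈ -0.20).

3.98 cm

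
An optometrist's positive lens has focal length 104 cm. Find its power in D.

P = +0.962 D

f = 104 cm = 1.04 m.
P = 1/f = 1/(1.04 m) = +0.962 D.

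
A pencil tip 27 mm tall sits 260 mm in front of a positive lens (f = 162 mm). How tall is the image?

1/d_i = 1/f − 1/d_o = 1/(162.0) − 1/(260) = 0.002327, so d_i = 429.8 mm.
m = −d_i/d_o = -1.653.
|h_i| = |m|·h_o = 1.653 × 27 = 44.6 mm. The image is real, inverted and enlarged, on the far side of the lens.

44.6 mm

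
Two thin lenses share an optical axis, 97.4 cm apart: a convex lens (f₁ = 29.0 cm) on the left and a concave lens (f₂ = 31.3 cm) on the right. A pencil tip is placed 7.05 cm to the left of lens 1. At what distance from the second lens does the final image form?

Lens 1: 1/d_i1 = 1/f₁ − 1/d_o1 = 1/(29.0) − 1/(7.05) = -0.1074, so d_i1 = -9.314 cm.
The intermediate image is 9.314 cm to the left of lens 1 (virtual), which is 97.4 − (-9.314) = 106.7 cm to the left of lens 2, so d_o2 = +106.7 cm.
Lens 2 is diverging, so f₂ = −31.3 cm.
Lens 2: 1/d_i2 = 1/f₂ − 1/d_o2 = 1/(-31.3) − 1/(106.7) = -0.04132, so d_i2 = -24.2 cm.
The final image is virtual, 24.2 cm to the left of lens 2 (overall magnification ≈ 0.30).

24.2 cm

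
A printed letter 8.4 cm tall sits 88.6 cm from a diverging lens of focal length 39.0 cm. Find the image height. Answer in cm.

2.57 cm

For a diverging lens, f = -39.0 cm.
1/d_i = 1/f − 1/d_o = 1/(-39.00) − 1/(88.6) = -0.03693, so d_i = -27.08 cm.
m = −d_i/d_o = +0.3056.
|h_i| = |m|·h_o = 0.3056 × 8.4 = 2.57 cm. The image is virtual, upright and reduced, on the same side as the object.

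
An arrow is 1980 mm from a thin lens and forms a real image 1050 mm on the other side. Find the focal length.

f = 686 mm (converging)

Real image ⇒ d_i = +1050 mm.
1/f = 1/d_o + 1/d_i = 1/(1980) + 1/(1050) = 0.001457, so f = 686 mm.
Since f is positive, the thin lens is converging.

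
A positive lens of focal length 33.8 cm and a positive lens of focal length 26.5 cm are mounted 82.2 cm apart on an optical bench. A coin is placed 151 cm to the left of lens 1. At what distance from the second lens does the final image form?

84.3 cm

Lens 1: 1/d_i1 = 1/f₁ − 1/d_o1 = 1/(33.8) − 1/(151) = 0.02296, so d_i1 = 43.55 cm.
The intermediate image is 43.55 cm to the right of lens 1, which is 82.2 − (43.55) = 38.65 cm to the left of lens 2, so d_o2 = +38.65 cm.
Lens 2: 1/d_i2 = 1/f₂ − 1/d_o2 = 1/(26.5) − 1/(38.65) = 0.01186, so d_i2 = 84.3 cm.
The final image is real, 84.3 cm to the right of lens 2 (overall magnification ≈ 0.63).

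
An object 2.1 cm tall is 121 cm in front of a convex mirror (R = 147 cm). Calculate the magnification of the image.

f = R/2 = 147/2 = 73.50 cm; for a convex mirror, f = -73.50 cm.
1/d_i = 1/f − 1/d_o = 1/(-73.50) − 1/(121) = -0.02187, so d_i = -45.72 cm.
m = −d_i/d_o = −(-45.72)/(121) = +0.378.
The image is virtual, upright and reduced, behind the mirror.

m = +0.378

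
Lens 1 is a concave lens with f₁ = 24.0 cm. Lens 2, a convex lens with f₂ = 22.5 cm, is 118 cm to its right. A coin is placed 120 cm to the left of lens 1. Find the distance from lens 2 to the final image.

Lens 1 is diverging, so f₁ = −24.0 cm.
Lens 1: 1/d_i1 = 1/f₁ − 1/d_o1 = 1/(-24.0) − 1/(120) = -0.05000, so d_i1 = -20.00 cm.
The intermediate image is 20.00 cm to the left of lens 1 (virtual), which is 118 − (-20.00) = 138.0 cm to the left of lens 2, so d_o2 = +138.0 cm.
Lens 2: 1/d_i2 = 1/f₂ − 1/d_o2 = 1/(22.5) − 1/(138.0) = 0.03720, so d_i2 = 26.9 cm.
The final image is real, 26.9 cm to the right of lens 2 (overall magnification ≈ -0.032).

26.9 cm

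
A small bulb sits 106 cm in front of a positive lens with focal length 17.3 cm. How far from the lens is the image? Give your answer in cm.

20.7 cm

Thin-lens equation: 1/d_i = 1/f − 1/d_o = 1/(17.30) − 1/(106) = 0.05780 − 0.009434 = 0.04837, so d_i = 20.7 cm.
The image is real, inverted and reduced, on the far side of the lens.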